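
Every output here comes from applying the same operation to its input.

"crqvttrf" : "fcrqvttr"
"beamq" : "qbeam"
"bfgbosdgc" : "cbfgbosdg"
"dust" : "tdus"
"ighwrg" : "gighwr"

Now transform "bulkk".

Each output is the input with this applied: move the last character to the front.
For "bulkk" the result is "kbulk".

kbulk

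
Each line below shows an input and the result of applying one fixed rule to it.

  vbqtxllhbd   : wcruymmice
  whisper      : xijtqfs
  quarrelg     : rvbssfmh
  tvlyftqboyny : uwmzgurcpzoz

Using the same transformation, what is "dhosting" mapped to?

eiptujoh

The pattern: shift every letter 1 place forward in the alphabet (wrapping around).
On "dhosting" that produces "eiptujoh".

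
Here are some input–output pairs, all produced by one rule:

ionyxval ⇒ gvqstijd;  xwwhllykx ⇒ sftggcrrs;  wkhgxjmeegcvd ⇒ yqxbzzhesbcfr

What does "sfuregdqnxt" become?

osilybzmpan

Rule — shift every letter 5 places backward in the alphabet (wrapping around), then reverse the string.
Applying both steps to "sfuregdqnxt": "napmzbyliso", then "osilybzmpan".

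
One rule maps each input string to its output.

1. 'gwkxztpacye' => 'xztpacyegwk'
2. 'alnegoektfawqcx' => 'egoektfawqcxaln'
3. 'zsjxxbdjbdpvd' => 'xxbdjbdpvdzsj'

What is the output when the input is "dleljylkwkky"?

ljylkwkkydle

The transformation: move the first 3 characters to the end (rotate left by 3).
"dleljylkwkky" → "ljylkwkkydle".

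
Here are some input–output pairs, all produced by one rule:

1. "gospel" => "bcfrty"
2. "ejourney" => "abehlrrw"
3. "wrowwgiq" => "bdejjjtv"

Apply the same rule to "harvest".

The pattern: shift every letter 13 places forward in the alphabet (wrapping around) — i.e. ROT13, then sort the characters into alphabetical order.
Applying both steps to "harvest": "uneirfg", then "efginru".

efginru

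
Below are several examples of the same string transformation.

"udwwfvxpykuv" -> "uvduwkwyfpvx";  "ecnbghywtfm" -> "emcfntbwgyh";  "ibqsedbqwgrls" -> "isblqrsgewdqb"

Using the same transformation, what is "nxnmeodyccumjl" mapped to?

The rule is to take characters alternately from the front and the back (1st, last, 2nd, 2nd-last, ...).
On "nxnmeodyccumjl" that produces "nlxjnmmuecocdy".

nlxjnmmuecocdy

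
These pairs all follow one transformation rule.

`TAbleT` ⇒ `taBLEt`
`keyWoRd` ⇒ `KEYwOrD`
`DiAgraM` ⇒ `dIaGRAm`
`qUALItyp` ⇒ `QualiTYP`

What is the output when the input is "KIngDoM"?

Rule — flip the case of every letter.
"KIngDoM" → "kiNGdOm".

kiNGdOm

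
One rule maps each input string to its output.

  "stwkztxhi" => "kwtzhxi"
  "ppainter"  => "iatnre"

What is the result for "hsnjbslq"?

jnsbql

Rule — delete the first 2 characters, then swap each adjacent pair of characters (1↔2, 3↔4, ...).
"hsnjbslq" → "njbslq" → "jnsbql".
(Check on "ppainter": → "ainter" → "iatnre" ✓)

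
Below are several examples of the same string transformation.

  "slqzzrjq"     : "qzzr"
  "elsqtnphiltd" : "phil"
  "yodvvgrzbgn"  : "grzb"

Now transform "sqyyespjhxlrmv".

In each case the input is transformed by: move the last 2 characters to the front (rotate right by 2), then keep only the last 4 characters.
On "sqyyespjhxlrmv": the first step gives "mvsqyyespjhxlr", and the second then gives "hxlr".
(Check on "slqzzrjq": → "jqslqzzr" → "qzzr" ✓)

hxlr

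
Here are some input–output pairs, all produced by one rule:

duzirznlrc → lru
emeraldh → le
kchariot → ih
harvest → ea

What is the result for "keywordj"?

ry

In each case the input is transformed by: reverse the string, then keep one character in every 3, starting at position 3 (positions 3rd, 6th, 9th, ...).
"keywordj" → "jdrowyek" → "ry".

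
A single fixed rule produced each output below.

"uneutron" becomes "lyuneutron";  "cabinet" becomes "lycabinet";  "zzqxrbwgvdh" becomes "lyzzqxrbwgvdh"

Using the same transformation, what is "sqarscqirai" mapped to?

lysqarscqirai

What's happening: prepend "ly".
"sqarscqirai" → "lysqarscqirai".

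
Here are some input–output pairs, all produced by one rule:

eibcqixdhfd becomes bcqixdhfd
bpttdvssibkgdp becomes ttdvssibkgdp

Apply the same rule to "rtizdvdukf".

izdvdukf

The rule is to delete the first 2 characters.
So "rtizdvdukf" becomes "izdvdukf".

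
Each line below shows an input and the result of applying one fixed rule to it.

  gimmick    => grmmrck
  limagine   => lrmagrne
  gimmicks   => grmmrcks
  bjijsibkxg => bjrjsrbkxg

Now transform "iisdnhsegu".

What's happening: replace every "i" with "r".
For "iisdnhsegu" the result is "rrsdnhsegu".

rrsdnhsegu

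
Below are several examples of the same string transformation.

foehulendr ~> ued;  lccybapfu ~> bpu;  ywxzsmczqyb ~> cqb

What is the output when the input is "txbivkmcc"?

vmc

The transformation: keep every other character starting from the first (positions 1st, 3rd, 5th, ...), then keep only the last 3 characters.
Working it through for "txbivkmcc": intermediate "tbvmc", final "vmc".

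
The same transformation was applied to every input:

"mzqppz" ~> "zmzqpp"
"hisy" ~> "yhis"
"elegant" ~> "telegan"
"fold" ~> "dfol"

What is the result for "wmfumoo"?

The pattern: move the last character to the front.
On "wmfumoo" that produces "owmfumo".

owmfumo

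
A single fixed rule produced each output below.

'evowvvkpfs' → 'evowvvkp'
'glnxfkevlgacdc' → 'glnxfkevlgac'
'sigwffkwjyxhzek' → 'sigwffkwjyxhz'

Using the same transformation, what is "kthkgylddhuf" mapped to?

kthkgylddh

The rule is to delete the last 2 characters.
Doing the same to "kthkgylddhuf": "kthkgylddh".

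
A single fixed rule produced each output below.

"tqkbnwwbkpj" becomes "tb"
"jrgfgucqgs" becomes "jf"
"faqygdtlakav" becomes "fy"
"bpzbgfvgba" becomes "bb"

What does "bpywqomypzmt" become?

The rule is to keep one character in every 3, starting at position 1 (positions 1st, 4th, 7th, ...), then keep only the first 2 characters.
For "bpywqomypzmt", step one produces "bwmz"; step two turns that into "bw".

bw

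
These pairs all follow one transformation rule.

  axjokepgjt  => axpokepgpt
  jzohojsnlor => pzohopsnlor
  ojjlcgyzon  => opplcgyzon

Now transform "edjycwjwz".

edpycwpwz

In each case the input is transformed by: replace every "j" with "p".
Applying that to "edjycwjwz" gives "edpycwpwz".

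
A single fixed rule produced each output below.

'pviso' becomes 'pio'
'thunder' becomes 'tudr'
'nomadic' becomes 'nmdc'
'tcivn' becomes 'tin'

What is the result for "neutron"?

The rule is to keep every other character starting from the first (positions 1st, 3rd, 5th, ...).
"neutron" → "nurn".

nurn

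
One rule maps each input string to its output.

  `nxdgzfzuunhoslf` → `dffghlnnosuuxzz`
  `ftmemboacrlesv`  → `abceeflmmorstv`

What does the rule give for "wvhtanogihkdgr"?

In each case the input is transformed by: sort the characters into alphabetical order.
"wvhtanogihkdgr" → "adgghhiknortvw".

adgghhiknortvw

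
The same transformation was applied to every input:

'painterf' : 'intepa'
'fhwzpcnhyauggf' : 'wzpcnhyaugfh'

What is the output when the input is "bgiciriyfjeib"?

In each case the input is transformed by: delete the last 2 characters, then move the first 2 characters to the end (rotate left by 2).
So "bgiciriyfjeib" becomes "iciriyfjebg".

iciriyfjebg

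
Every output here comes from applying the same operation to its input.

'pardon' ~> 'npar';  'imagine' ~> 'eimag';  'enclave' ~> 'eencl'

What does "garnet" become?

tgar

Rule — move the last character to the front, then delete the last 2 characters.
On "garnet": the first step gives "tgarne", and the second then gives "tgar".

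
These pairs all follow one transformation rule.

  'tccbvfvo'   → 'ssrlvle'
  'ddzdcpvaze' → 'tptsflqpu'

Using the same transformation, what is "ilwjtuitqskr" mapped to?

The transformation: delete the first character, then shift every letter 10 places backward in the alphabet (wrapping around).
On "ilwjtuitqskr": the first step gives "lwjtuitqskr", and the second then gives "bmzjkyjgiah".

bmzjkyjgiah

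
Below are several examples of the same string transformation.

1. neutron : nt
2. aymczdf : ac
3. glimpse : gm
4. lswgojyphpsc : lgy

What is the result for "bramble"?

bm

The pattern: keep one character in every 3, starting at position 1 (positions 1st, 4th, 7th, ...), then delete the last character.
Applying both steps to "bramble": "bme", then "bm".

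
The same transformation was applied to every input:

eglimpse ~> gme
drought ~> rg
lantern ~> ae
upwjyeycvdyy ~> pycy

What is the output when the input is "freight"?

The transformation: keep one character in every 3, starting at position 2 (positions 2nd, 5th, 8th, ...).
On "freight" that produces "rg".

rg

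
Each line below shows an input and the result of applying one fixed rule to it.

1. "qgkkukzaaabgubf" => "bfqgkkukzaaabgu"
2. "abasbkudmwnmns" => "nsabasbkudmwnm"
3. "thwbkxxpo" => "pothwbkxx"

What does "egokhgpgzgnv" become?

nvegokhgpgzg

Each output is the input with this applied: move the last 2 characters to the front (rotate right by 2).
For "egokhgpgzgnv" the result is "nvegokhgpgzg".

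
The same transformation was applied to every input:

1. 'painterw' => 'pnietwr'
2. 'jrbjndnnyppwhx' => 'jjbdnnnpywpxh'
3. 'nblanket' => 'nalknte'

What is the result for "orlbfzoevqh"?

Each output is the input with this applied: swap each adjacent pair of characters (1↔2, 3↔4, ...), then delete the first character.
On "orlbfzoevqh": the first step gives "roblzfeoqvh", and the second then gives "oblzfeoqvh".
(Check on "painterw": → "apnietwr" → "pnietwr" ✓)

oblzfeoqvh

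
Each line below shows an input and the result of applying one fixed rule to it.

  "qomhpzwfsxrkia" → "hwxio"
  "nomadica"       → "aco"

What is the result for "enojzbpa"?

jpn

In each case the input is transformed by: move the first 2 characters to the end (rotate left by 2), then keep one character in every 3, starting at position 2 (positions 2nd, 5th, 8th, ...).
For "enojzbpa", step one produces "ojzbpaen"; step two turns that into "jpn".
(Check on "qomhpzwfsxrkia": → "mhpzwfsxrkiaqo" → "hwxio" ✓)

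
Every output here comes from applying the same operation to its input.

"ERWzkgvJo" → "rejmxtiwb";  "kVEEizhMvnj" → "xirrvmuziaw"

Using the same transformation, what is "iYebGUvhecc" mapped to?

vlrothiurpp

Rule — shift every letter 13 places forward in the alphabet (wrapping around) — i.e. ROT13, then convert every letter to lowercase.
For "iYebGUvhecc" the result is "vlrothiurpp".
(Check on "ERWzkgvJo": → "REJmxtiWb" → "rejmxtiwb" ✓)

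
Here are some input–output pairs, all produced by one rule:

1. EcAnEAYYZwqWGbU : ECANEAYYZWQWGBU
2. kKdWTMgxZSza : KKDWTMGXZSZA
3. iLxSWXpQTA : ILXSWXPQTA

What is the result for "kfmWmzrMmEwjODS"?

KFMWMZRMMEWJODS

The pattern: convert every letter to uppercase.
So "kfmWmzrMmEwjODS" becomes "KFMWMZRMMEWJODS".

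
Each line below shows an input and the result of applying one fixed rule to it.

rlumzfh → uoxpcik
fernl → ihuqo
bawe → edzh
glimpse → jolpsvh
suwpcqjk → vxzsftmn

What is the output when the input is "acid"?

In each case the input is transformed by: shift every letter 3 places forward in the alphabet (wrapping around).
Doing the same to "acid": "dflg".

dflg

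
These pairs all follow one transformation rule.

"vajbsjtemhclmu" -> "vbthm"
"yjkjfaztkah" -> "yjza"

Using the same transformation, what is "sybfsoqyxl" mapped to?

Each output is the input with this applied: keep one character in every 3, starting at position 1 (positions 1st, 4th, 7th, ...).
On "sybfsoqyxl" that produces "sfql".

sfql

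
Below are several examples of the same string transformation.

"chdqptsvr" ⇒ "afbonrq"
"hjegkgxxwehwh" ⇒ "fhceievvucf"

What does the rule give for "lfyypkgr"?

jdwwni

Each output is the input with this applied: delete the last 2 characters, then shift every letter 2 places backward in the alphabet (wrapping around).
So "lfyypkgr" becomes "jdwwni".
(Check on "hjegkgxxwehwh": → "hjegkgxxweh" → "fhceievvucf" ✓)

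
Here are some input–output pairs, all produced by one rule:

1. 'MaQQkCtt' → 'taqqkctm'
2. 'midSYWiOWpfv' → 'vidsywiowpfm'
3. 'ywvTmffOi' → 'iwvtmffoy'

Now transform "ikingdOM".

mkingdoi

Looking at the pairs, the operation is to swap the first and last characters, then convert every letter to lowercase.
"ikingdOM" → "MkingdOi" → "mkingdoi".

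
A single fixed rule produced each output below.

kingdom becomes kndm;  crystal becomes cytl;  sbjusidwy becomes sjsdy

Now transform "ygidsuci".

Each output is the input with this applied: keep every other character starting from the first (positions 1st, 3rd, 5th, ...).
On "ygidsuci" that produces "yisc".

yisc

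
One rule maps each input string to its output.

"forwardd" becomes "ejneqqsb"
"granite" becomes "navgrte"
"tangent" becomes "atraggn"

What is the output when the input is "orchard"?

Rule — shift every letter 13 places forward in the alphabet (wrapping around) — i.e. ROT13, then move the first 2 characters to the end (rotate left by 2).
Working it through for "orchard": intermediate "bepuneq", final "puneqbe".
(Check on "tangent": → "gnatrag" → "atraggn" ✓)

puneqbe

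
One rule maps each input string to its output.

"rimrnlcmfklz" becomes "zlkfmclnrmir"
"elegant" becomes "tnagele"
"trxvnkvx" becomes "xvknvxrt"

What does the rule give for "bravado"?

Rule — reverse the string.
For "bravado" the result is "odavarb".

odavarb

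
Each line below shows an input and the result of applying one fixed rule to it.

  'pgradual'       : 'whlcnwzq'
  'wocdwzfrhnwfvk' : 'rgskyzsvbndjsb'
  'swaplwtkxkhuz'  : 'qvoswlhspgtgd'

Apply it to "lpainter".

anhlwejp

The rule is to shift every letter 4 places backward in the alphabet (wrapping around), then move the last 2 characters to the front (rotate right by 2).
"lpainter" → "anhlwejp".
(Check on "wocdwzfrhnwfvk": → "skyzsvbndjsbrg" → "rgskyzsvbndjsb" ✓)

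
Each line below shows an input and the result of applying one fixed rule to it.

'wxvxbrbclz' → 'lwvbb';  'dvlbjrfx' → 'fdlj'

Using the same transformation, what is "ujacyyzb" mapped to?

zuay

In each case the input is transformed by: keep every other character starting from the first (positions 1st, 3rd, 5th, ...), then move the last character to the front.
Working it through for "ujacyyzb": intermediate "uayz", final "zuay".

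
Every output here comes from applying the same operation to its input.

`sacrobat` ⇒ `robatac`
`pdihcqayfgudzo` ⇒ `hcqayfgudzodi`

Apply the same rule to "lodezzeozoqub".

ezzeozoqubod

Each output is the input with this applied: delete the first character, then move the first 2 characters to the end (rotate left by 2).
So "lodezzeozoqub" becomes "ezzeozoqubod".
(Check on "sacrobat": → "acrobat" → "robatac" ✓)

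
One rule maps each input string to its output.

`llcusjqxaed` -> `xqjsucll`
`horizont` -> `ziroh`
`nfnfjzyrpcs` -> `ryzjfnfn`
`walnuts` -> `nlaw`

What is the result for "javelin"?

Looking at the pairs, the operation is to delete the last 3 characters, then reverse the string.
Applying both steps to "javelin": "jave", then "evaj".

evaj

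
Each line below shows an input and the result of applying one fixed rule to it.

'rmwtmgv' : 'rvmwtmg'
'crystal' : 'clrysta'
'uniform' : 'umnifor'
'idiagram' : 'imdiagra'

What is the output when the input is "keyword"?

kdeywor

The pattern: swap the first and last characters, then move the last character to the front.
For "keyword", step one produces "deywork"; step two turns that into "kdeywor".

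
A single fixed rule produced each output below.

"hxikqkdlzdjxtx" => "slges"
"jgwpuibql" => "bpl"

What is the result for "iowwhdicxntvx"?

The transformation: keep one character in every 3, starting at position 2 (positions 2nd, 5th, 8th, ...), then shift every letter 5 places backward in the alphabet (wrapping around).
On "iowwhdicxntvx": the first step gives "ohct", and the second then gives "jcxo".

jcxo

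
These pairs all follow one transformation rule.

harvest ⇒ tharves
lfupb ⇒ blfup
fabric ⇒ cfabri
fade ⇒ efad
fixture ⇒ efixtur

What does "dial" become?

The rule is to move the last character to the front.
So "dial" becomes "ldia".

ldia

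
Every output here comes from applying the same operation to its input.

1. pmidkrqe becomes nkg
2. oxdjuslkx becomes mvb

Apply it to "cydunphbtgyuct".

awb

Rule — shift every letter 2 places backward in the alphabet (wrapping around), then keep only the first 3 characters.
Working it through for "cydunphbtgyuct": intermediate "awbslnfzrewsar", final "awb".
(Check on "pmidkrqe": → "nkgbipoc" → "nkg" ✓)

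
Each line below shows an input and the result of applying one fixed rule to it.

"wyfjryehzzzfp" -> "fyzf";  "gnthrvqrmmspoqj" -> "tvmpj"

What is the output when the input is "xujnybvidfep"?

Looking at the pairs, the operation is to keep one character in every 3, starting at position 3 (positions 3rd, 6th, 9th, ...).
Doing the same to "xujnybvidfep": "jbdp".

jbdp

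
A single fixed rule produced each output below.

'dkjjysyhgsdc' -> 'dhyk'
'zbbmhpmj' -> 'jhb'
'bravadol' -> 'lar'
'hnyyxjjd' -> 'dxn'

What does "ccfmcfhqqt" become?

Rule — keep one character in every 3, starting at position 2 (positions 2nd, 5th, 8th, ...), then reverse the string.
Doing the same to "ccfmcfhqqt": "qcc".
(Check on "hnyyxjjd": → "nxd" → "dxn" ✓)

qcc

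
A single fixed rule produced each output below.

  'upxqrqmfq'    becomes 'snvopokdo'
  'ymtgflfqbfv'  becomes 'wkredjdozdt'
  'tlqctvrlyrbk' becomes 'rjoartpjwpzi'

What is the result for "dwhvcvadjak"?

The pattern: shift every letter 2 places backward in the alphabet (wrapping around).
"dwhvcvadjak" → "buftatybhyi".

buftatybhyi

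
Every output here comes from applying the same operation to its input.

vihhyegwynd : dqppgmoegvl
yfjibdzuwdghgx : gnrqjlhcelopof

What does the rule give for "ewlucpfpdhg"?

metckxnxlpo

What's happening: shift every letter 8 places forward in the alphabet (wrapping around).
On "ewlucpfpdhg" that produces "metckxnxlpo".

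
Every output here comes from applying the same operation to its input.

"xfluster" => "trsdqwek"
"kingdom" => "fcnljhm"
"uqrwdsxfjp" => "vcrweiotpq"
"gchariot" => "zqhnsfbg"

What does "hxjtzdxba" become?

What's happening: move the first 3 characters to the end (rotate left by 3), then shift every letter 1 place backward in the alphabet (wrapping around).
Applying both steps to "hxjtzdxba": "tzdxbahxj", then "sycwazgwi".

sycwazgwi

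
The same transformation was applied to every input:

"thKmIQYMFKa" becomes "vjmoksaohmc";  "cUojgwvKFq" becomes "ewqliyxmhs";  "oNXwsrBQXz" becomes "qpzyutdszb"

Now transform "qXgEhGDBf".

Rule — shift every letter 2 places forward in the alphabet (wrapping around), then convert every letter to lowercase.
Applying that to "qXgEhGDBf" gives "szigjifdh".

szigjifdh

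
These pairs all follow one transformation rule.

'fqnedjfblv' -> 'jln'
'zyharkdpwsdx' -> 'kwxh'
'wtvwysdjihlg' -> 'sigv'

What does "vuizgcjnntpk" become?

In each case the input is transformed by: keep one character in every 3, starting at position 3 (positions 3rd, 6th, 9th, ...), then move the first character to the end.
"vuizgcjnntpk" → "icnk" → "cnki".

cnki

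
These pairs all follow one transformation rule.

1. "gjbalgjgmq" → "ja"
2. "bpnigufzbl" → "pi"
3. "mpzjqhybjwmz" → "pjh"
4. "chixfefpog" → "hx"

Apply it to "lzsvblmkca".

zv

The pattern: keep every other character starting from the second (positions 2nd, 4th, 6th, ...), then delete the last 3 characters.
Working it through for "lzsvblmkca": intermediate "zvlka", final "zv".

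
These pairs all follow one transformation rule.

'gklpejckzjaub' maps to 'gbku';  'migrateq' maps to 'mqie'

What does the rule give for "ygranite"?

Each output is the input with this applied: take characters alternately from the front and the back (1st, last, 2nd, 2nd-last, ...), then keep only the first 4 characters.
For "ygranite", step one produces "yegtrian"; step two turns that into "yegt".

yegt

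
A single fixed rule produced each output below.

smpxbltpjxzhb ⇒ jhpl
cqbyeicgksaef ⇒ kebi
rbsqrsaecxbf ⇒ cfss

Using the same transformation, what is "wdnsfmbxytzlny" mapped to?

The pattern: keep one character in every 3, starting at position 3 (positions 3rd, 6th, 9th, ...), then move the last 2 characters to the front (rotate right by 2).
Starting from "wdnsfmbxytzlny": after the first operation, "nmyl"; after the second, "ylnm".

ylnm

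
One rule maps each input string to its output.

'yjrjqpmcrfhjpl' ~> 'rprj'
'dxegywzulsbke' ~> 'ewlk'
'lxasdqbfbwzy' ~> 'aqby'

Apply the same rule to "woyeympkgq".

ymg

The transformation: keep one character in every 3, starting at position 3 (positions 3rd, 6th, 9th, ...).
So "woyeympkgq" becomes "ymg".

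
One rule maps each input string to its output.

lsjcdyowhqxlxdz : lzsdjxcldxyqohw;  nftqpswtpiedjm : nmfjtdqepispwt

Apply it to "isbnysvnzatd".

The pattern: take characters alternately from the front and the back (1st, last, 2nd, 2nd-last, ...).
Doing the same to "isbnysvnzatd": "idstbanzynsv".

idstbanzynsv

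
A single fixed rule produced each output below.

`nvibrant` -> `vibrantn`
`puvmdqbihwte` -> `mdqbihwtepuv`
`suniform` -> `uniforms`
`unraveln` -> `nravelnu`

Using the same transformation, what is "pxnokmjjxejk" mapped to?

okmjjxejkpxn

Rule — swap the front and back halves of the string, then move the last 3 characters to the front (rotate right by 3).
On "pxnokmjjxejk": the first step gives "jjxejkpxnokm", and the second then gives "okmjjxejkpxn".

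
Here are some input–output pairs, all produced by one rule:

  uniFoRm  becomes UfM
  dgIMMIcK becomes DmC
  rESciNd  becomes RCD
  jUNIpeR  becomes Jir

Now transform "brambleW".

Rule — flip the case of every letter, then keep one character in every 3, starting at position 1 (positions 1st, 4th, 7th, ...).
Applying both steps to "brambleW": "BRAMBLEw", then "BME".
(Check on "jUNIpeR": → "JuniPEr" → "Jir" ✓)

BME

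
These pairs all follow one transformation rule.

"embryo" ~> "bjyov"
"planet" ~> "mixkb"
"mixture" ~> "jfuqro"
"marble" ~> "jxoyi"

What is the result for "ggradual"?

ddoxarx

What's happening: shift every letter 3 places backward in the alphabet (wrapping around), then delete the last character.
Applying that to "ggradual" gives "ddoxarx".
(Check on "mixture": → "jfuqrob" → "jfuqro" ✓)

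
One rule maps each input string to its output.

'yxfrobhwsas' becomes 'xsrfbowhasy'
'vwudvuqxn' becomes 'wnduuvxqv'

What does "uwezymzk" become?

The pattern: swap the first and last characters, then swap each adjacent pair of characters (1↔2, 3↔4, ...).
On "uwezymzk": the first step gives "kwezymzu", and the second then gives "wkzemyuz".

wkzemyuz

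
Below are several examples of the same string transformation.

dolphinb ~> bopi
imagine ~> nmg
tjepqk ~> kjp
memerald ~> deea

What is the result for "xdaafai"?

The rule is to keep every other character starting from the second (positions 2nd, 4th, 6th, ...), then move the last character to the front.
Applying both steps to "xdaafai": "daa", then "ada".

ada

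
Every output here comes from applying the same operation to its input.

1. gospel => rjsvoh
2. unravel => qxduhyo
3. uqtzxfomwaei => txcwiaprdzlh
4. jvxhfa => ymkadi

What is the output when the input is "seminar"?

The transformation: shift every letter 3 places forward in the alphabet (wrapping around), then swap each adjacent pair of characters (1↔2, 3↔4, ...).
Starting from "seminar": after the first operation, "vhplqdu"; after the second, "hvlpdqu".

hvlpdqu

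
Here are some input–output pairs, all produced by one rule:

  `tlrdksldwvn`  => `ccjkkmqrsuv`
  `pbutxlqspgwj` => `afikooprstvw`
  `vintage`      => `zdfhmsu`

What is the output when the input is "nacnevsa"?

Each output is the input with this applied: sort the characters into alphabetical order, then shift every letter 1 place backward in the alphabet (wrapping around).
"nacnevsa" → "aacennsv" → "zzbdmmru".

zzbdmmru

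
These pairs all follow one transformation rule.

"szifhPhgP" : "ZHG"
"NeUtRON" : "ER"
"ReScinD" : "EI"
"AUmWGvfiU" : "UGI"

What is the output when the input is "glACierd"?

What's happening: keep one character in every 3, starting at position 2 (positions 2nd, 5th, 8th, ...), then convert every letter to uppercase.
Working it through for "glACierd": intermediate "lid", final "LID".
(Check on "ReScinD": → "ei" → "EI" ✓)

LID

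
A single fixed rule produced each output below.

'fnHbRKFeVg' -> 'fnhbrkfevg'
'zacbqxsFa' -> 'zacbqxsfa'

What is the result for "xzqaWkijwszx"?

The transformation: convert every letter to lowercase.
"xzqaWkijwszx" → "xzqawkijwszx".

xzqawkijwszx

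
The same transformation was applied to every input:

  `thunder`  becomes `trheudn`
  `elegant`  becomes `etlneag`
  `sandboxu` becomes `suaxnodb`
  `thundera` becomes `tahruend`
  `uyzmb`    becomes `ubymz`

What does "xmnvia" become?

Looking at the pairs, the operation is to take characters alternately from the front and the back (1st, last, 2nd, 2nd-last, ...).
Doing the same to "xmnvia": "xaminv".

xaminv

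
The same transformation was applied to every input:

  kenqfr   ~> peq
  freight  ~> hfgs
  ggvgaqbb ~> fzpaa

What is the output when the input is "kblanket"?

zmjds

The pattern: shift every letter 1 place backward in the alphabet (wrapping around), then delete the first 3 characters.
"kblanket" → "jakzmjds" → "zmjds".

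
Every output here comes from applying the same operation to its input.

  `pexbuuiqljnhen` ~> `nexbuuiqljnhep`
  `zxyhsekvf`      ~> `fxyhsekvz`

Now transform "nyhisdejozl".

lyhisdejozn

The transformation: swap the first and last characters.
Doing the same to "nyhisdejozl": "lyhisdejozn".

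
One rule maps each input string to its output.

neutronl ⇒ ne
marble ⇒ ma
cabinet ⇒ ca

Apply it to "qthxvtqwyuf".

qt

The pattern: keep only the first 2 characters.
Doing the same to "qthxvtqwyuf": "qt".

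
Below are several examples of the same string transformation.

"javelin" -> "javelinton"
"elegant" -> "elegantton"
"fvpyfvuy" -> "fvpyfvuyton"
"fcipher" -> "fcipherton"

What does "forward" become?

forwardton

In each case the input is transformed by: append "ton".
Applying that to "forward" gives "forwardton".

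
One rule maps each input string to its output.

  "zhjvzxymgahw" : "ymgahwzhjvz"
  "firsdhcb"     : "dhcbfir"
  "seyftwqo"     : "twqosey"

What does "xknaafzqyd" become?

Rule — swap the front and back halves of the string, then delete the last character.
So "xknaafzqyd" becomes "fzqydxkna".

fzqydxkna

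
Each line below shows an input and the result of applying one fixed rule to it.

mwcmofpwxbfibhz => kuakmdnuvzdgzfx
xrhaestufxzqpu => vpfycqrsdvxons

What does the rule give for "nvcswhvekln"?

The transformation: shift every letter 2 places backward in the alphabet (wrapping around).
Applying that to "nvcswhvekln" gives "ltaquftcijl".

ltaquftcijl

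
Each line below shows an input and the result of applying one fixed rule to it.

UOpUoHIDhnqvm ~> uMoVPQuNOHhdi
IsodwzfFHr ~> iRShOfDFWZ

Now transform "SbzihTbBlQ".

sqBLZbIBHt

The rule is to take characters alternately from the front and the back (1st, last, 2nd, 2nd-last, ...), then flip the case of every letter.
Applying both steps to "SbzihTbBlQ": "SQblzBibhT", then "sqBLZbIBHt".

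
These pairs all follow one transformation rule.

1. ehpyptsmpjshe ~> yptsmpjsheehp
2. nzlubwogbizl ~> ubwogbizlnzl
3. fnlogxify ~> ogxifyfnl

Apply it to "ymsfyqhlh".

Looking at the pairs, the operation is to move the first 3 characters to the end (rotate left by 3).
Applying that to "ymsfyqhlh" gives "fyqhlhyms".

fyqhlhyms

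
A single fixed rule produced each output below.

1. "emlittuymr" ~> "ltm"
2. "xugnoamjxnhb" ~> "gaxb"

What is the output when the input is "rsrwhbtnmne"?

What's happening: keep one character in every 3, starting at position 3 (positions 3rd, 6th, 9th, ...).
"rsrwhbtnmne" → "rbm".

rbm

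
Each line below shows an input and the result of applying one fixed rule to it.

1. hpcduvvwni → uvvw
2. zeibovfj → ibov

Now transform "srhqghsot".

In each case the input is transformed by: delete the last 2 characters, then keep only the last 4 characters.
For "srhqghsot" the result is "qghs".
(Check on "zeibovfj": → "zeibov" → "ibov" ✓)

qghs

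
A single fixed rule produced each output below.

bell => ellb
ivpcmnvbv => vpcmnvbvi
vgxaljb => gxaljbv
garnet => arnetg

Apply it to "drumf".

Rule — move the first character to the end.
"drumf" → "rumfd".

rumfd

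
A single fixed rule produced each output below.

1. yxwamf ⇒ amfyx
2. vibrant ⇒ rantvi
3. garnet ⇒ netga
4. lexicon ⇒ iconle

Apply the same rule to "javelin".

elinja

Looking at the pairs, the operation is to move the first 2 characters to the end (rotate left by 2), then delete the first character.
"javelin" → "velinja" → "elinja".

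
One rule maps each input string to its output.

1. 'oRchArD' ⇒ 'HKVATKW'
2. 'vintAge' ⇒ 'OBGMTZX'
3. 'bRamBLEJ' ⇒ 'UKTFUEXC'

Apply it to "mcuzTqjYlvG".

FVNSMJCREOZ

The transformation: shift every letter 7 places backward in the alphabet (wrapping around), then convert every letter to uppercase.
Applying both steps to "mcuzTqjYlvG": "fvnsMjcReoZ", then "FVNSMJCREOZ".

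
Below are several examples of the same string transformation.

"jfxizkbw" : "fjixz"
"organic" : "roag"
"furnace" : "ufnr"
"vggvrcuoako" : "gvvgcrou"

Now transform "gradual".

rgda

Looking at the pairs, the operation is to delete the last 3 characters, then swap each adjacent pair of characters (1↔2, 3↔4, ...).
"gradual" → "grad" → "rgda".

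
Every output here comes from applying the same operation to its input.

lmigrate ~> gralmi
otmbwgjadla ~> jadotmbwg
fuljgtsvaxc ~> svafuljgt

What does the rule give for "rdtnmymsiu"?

ymsrdtnm

Rule — delete the last 2 characters, then move the last 3 characters to the front (rotate right by 3).
Applying that to "rdtnmymsiu" gives "ymsrdtnm".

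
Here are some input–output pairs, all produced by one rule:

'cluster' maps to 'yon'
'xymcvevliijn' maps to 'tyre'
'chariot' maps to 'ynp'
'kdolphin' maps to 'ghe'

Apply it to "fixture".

In each case the input is transformed by: shift every letter 4 places backward in the alphabet (wrapping around), then keep one character in every 3, starting at position 1 (positions 1st, 4th, 7th, ...).
Working it through for "fixture": intermediate "betpqna", final "bpa".

bpa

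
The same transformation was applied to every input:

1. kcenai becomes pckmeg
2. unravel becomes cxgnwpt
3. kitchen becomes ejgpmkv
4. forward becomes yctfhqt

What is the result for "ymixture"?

zvwtgaok

The rule is to shift every letter 2 places forward in the alphabet (wrapping around), then move the first 3 characters to the end (rotate left by 3).
Starting from "ymixture": after the first operation, "aokzvwtg"; after the second, "zvwtgaok".
(Check on "kcenai": → "megpck" → "pckmeg" ✓)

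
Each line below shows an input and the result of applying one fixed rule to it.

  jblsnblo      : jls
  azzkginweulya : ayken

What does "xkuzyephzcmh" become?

xmzh

The rule is to take characters alternately from the front and the back (1st, last, 2nd, 2nd-last, ...), then keep one character in every 3, starting at position 1 (positions 1st, 4th, 7th, ...).
Working it through for "xkuzyephzcmh": intermediate "xhkmuczzyhep", final "xmzh".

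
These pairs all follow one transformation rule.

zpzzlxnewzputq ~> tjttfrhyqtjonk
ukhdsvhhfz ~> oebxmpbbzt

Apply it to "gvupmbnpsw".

apojgvhjmq

In each case the input is transformed by: shift every letter 6 places backward in the alphabet (wrapping around).
Doing the same to "gvupmbnpsw": "apojgvhjmq".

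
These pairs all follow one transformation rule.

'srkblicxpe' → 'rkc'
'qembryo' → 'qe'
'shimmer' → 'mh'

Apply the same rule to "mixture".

ti

Rule — sort the characters into reverse alphabetical order, then keep one character in every 3, starting at position 3 (positions 3rd, 6th, 9th, ...).
So "mixture" becomes "ti".
(Check on "srkblicxpe": → "xsrplkiecb" → "rkc" ✓)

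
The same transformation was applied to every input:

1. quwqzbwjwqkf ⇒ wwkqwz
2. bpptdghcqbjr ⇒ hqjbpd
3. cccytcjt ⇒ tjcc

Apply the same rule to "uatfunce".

ucut

Each output is the input with this applied: keep every other character starting from the first (positions 1st, 3rd, 5th, ...), then swap the front and back halves of the string.
On "uatfunce": the first step gives "utuc", and the second then gives "ucut".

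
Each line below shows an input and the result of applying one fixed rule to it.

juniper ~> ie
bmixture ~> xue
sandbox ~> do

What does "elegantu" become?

Rule — keep every other character starting from the second (positions 2nd, 4th, 6th, ...), then delete the first character.
Working it through for "elegantu": intermediate "lgnu", final "gnu".

gnu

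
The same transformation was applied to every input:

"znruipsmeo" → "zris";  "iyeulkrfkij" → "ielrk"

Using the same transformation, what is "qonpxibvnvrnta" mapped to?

The pattern: keep every other character starting from the first (positions 1st, 3rd, 5th, ...), then delete the last character.
For "qonpxibvnvrnta" the result is "qnxbnr".

qnxbnr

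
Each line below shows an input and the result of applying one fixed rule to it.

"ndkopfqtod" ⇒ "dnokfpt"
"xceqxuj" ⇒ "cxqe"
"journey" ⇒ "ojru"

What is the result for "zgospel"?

Each output is the input with this applied: swap each adjacent pair of characters (1↔2, 3↔4, ...), then delete the last 3 characters.
On "zgospel" that produces "gzso".
(Check on "ndkopfqtod": → "dnokfptqdo" → "dnokfpt" ✓)

gzso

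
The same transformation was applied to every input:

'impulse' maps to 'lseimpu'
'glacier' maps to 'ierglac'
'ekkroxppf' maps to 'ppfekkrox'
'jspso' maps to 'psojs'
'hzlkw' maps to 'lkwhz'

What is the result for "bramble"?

What's happening: move the last 3 characters to the front (rotate right by 3).
For "bramble" the result is "blebram".

blebram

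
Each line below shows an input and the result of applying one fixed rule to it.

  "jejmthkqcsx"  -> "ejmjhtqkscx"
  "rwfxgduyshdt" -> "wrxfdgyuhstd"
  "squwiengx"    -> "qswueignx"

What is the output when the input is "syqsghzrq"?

What's happening: swap each adjacent pair of characters (1↔2, 3↔4, ...).
For "syqsghzrq" the result is "yssqhgrzq".

yssqhgrzq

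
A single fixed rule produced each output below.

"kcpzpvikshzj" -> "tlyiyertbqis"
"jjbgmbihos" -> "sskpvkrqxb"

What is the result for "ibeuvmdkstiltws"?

rkndevmtbcrucfb

Rule — shift every letter 9 places forward in the alphabet (wrapping around).
On "ibeuvmdkstiltws" that produces "rkndevmtbcrucfb".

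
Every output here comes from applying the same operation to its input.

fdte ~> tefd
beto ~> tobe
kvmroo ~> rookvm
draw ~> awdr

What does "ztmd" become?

Looking at the pairs, the operation is to swap the front and back halves of the string.
"ztmd" → "mdzt".

mdzt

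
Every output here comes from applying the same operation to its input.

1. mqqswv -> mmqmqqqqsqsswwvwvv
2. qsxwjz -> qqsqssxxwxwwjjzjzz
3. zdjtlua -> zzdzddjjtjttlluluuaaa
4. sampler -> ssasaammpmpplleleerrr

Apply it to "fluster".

fflflluususstteteerrr

What's happening: repeat every character 3 times, then swap each adjacent pair of characters (1↔2, 3↔4, ...).
For "fluster", step one produces "fffllluuusssttteeerrr"; step two turns that into "fflflluususstteteerrr".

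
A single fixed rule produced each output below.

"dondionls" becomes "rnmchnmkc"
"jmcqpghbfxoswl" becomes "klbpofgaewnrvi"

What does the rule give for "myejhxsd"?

The pattern: shift every letter 1 place backward in the alphabet (wrapping around), then swap the first and last characters.
On "myejhxsd": the first step gives "lxdigwrc", and the second then gives "cxdigwrl".
(Check on "dondionls": → "cnmchnmkr" → "rnmchnmkc" ✓)

cxdigwrl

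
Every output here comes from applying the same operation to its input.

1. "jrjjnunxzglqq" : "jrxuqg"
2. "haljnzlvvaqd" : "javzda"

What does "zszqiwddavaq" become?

qsdwqv

What's happening: keep every other character starting from the second (positions 2nd, 4th, 6th, ...), then swap each adjacent pair of characters (1↔2, 3↔4, ...).
On "zszqiwddavaq": the first step gives "sqwdvq", and the second then gives "qsdwqv".
(Check on "jrjjnunxzglqq": → "rjuxgq" → "jrxuqg" ✓)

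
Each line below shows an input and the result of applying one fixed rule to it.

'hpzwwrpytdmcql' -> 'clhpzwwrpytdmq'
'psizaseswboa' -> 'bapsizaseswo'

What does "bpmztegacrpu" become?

rubpmztegacp

The pattern: move the last 2 characters to the front (rotate right by 2), then swap the first and last characters.
Applying both steps to "bpmztegacrpu": "pubpmztegacr", then "rubpmztegacp".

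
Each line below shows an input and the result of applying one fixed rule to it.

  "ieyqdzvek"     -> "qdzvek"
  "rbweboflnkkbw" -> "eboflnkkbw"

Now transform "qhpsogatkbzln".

sogatkbzln

The transformation: delete the first 3 characters.
"qhpsogatkbzln" → "sogatkbzln".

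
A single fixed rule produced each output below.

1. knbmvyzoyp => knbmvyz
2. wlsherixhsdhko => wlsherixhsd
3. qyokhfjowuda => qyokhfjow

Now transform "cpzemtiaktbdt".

cpzemtiakt

The rule is to delete the last 3 characters.
So "cpzemtiaktbdt" becomes "cpzemtiakt".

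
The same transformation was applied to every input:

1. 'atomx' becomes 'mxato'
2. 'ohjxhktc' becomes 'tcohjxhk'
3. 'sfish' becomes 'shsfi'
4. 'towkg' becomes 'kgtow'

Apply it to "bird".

rdbi

Rule — move the last 2 characters to the front (rotate right by 2).
Applying that to "bird" gives "rdbi".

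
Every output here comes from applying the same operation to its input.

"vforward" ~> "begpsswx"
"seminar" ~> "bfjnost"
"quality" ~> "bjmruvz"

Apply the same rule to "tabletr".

What's happening: sort the characters into alphabetical order, then shift every letter 1 place forward in the alphabet (wrapping around).
For "tabletr", step one produces "abelrtt"; step two turns that into "bcfmsuu".

bcfmsuu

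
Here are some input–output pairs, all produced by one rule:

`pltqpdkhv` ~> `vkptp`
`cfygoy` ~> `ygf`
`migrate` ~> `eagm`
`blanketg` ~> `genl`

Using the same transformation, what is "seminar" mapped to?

The rule is to reverse the string, then keep every other character starting from the first (positions 1st, 3rd, 5th, ...).
Working it through for "seminar": intermediate "ranimes", final "rnms".
(Check on "pltqpdkhv": → "vhkdpqtlp" → "vkptp" ✓)

rnms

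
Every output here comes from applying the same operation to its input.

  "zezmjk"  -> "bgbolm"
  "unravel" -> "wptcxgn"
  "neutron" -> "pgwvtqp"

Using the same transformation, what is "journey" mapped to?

Each output is the input with this applied: shift every letter 2 places forward in the alphabet (wrapping around).
"journey" → "lqwtpga".

lqwtpga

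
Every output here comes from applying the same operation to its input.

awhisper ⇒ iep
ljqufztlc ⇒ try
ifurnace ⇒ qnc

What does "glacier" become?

In each case the input is transformed by: shift every letter 8 places forward in the alphabet (wrapping around), then keep only the first 3 characters.
Starting from "glacier": after the first operation, "otikqmz"; after the second, "oti".

oti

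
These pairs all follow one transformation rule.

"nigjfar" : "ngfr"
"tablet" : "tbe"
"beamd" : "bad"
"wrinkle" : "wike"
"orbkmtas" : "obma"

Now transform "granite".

The rule is to keep every other character starting from the first (positions 1st, 3rd, 5th, ...).
So "granite" becomes "gaie".

gaie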